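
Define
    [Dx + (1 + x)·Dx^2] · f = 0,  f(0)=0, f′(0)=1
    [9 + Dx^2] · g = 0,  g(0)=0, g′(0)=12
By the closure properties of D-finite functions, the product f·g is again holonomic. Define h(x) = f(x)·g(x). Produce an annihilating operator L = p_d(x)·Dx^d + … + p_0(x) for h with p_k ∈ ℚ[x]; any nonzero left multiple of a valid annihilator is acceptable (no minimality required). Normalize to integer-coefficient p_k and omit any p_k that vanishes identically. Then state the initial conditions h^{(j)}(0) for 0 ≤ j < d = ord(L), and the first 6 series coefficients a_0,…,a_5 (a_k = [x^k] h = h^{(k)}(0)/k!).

f: a_k = 0, 1, -1/2, 1/3, -1/4, 1/5, …
g: a_k = 0, 12, 0, -18, 0, 81/10, …
h₀=f·g: eliminate ⇒ L₀, order ≤ 2·2.
L = (2493 + 10854·x + 17091·x^2 + 11664·x^3 + 2916·x^4) + (612 + 1908·x + 1944·x^2 + 648·x^3)·Dx + (592 + 2484·x + 3834·x^2 + 2592·x^3 + 648·x^4)·Dx^2 + (68 + 212·x + 216·x^2 + 72·x^3)·Dx^3 + (35 + 142·x + 215·x^2 + 144·x^3 + 36·x^4)·Dx^4  (order 4).
h: a_k = 0, 0, 12, -6, -14, 6, …
ICs: h(0) = 0, h′(0) = 0, h′′(0) = 24, h′′′(0) = -36.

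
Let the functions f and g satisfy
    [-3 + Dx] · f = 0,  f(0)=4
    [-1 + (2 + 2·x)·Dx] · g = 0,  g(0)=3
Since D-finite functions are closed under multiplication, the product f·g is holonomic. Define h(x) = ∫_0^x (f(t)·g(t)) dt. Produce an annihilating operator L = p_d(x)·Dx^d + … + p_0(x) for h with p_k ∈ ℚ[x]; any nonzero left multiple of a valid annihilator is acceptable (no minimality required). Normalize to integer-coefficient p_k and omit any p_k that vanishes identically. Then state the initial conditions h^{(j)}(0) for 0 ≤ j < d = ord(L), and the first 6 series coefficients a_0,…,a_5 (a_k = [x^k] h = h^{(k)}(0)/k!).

f: a_k = 4, 12, 18, 18, 27/2, 81/10, …
g: a_k = 3, 3/2, -3/8, 3/16, -15/128, 21/256, …
L₀ := L_f ⊗_s L_g (sym. prod.), ord ≤ 1.
h=∫h₀ ⇒ L = L₀·Dx.
L = (-7 - 6·x)·Dx + (2 + 2·x)·Dx^2  (order 2).
h: a_k = 0, 12, 21, 47/2, 309/16, 2001/160, …
ICs: h(0) = 0, h′(0) = 12.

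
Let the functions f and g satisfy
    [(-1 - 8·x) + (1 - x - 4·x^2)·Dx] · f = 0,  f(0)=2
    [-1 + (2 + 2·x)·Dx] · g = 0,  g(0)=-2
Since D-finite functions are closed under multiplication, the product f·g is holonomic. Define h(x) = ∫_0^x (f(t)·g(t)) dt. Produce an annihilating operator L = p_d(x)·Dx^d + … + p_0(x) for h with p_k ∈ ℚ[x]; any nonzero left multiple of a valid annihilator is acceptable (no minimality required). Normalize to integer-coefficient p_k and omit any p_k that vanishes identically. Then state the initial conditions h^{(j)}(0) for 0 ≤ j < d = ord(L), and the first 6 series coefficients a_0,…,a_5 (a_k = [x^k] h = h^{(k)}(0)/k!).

L = (3 + 17·x + 12·x^2)·Dx + (-2 + 10·x^2 + 8·x^3)·Dx^2  (order 2).
h: a_k = 0, -4, -3, -43/6, -183/16, -4211/160, …
ICs: h(0) = 0, h′(0) = -4.

f: a_k = 2, 2, 10, 18, 58, 130, …
g: a_k = -2, -1, 1/4, -1/8, 5/64, -7/128, …
Sym-product of L_f,L_g gives L₀ (≤ ord 1).
h=∫₀ˣh₀: take L = L₀·Dx.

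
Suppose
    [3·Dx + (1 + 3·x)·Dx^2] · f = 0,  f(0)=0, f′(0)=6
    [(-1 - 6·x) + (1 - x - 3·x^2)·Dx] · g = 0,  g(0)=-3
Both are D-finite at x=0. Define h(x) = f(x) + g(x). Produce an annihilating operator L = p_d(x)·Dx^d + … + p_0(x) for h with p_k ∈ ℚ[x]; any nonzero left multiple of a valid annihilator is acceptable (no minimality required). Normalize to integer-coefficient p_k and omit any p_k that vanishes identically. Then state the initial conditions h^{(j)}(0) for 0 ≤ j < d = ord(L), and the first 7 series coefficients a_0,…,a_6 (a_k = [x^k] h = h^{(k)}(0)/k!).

L = (-270 - 1422·x - 3780·x^2 - 2916·x^3 - 2916·x^4)·Dx + (-24 - 468·x - 2736·x^2 - 5616·x^3 - 5994·x^4 - 4860·x^5)·Dx^2 + (11 + 79·x + 129·x^2 - 171·x^3 - 783·x^4 - 1377·x^5 - 972·x^6)·Dx^3  (order 3).
h: a_k = -3, 3, -21, -3, -195/2, -114/5, -534, …
ICs: h(0) = -3, h′(0) = 3, h′′(0) = -42.

f: a_k = 0, 6, -9, 18, -81/2, 486/5, -243, …
g: a_k = -3, -3, -12, -21, -57, -120, -291, …
L₀ := lclm(L_f,L_g); ord L₀ ≤ 2+1.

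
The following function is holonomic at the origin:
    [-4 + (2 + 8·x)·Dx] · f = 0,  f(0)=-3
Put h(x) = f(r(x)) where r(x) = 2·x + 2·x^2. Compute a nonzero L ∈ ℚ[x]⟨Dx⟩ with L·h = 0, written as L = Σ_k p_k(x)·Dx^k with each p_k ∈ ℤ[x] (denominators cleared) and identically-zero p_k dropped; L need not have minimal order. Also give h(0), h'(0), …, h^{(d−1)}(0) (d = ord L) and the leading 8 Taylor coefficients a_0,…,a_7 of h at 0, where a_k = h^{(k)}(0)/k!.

f: a_k = -3, -6, 6, -12, 30, -84, 252, -792, …
f∘r: x↦r, Dx↦Dx/r' in L_f ⇒ L₀.
L = (-4 - 8·x) + (1 + 8·x + 8·x^2)·Dx  (order 1).
h: a_k = -3, -12, 12, -48, 216, -1056, 5472, -29568, …
ICs: h(0) = -3.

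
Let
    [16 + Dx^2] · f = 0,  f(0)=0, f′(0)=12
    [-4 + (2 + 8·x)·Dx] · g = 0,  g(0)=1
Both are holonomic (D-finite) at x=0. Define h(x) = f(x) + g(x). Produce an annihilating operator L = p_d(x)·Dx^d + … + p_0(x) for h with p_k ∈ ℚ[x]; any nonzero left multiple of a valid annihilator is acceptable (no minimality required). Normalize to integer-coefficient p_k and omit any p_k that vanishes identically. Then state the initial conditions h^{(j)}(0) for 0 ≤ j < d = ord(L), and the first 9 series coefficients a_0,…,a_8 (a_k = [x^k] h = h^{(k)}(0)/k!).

f: a_k = 0, 12, 0, -32, 0, 128/5, 0, -1024/105, 0, …
g: a_k = 1, 2, -2, 4, -10, 28, -84, 264, -858, …
h₀=f+g: left-lcm gives L₀, ord ≤ 3.
L = (-224 - 1024·x - 2048·x^2) + (48 + 704·x + 3072·x^2 + 4096·x^3)·Dx + (-14 - 64·x - 128·x^2)·Dx^2 + (3 + 44·x + 192·x^2 + 256·x^3)·Dx^3  (order 3).
h: a_k = 1, 14, -2, -28, -10, 268/5, -84, 26696/105, -858, …
ICs: h(0) = 1, h′(0) = 14, h′′(0) = -4.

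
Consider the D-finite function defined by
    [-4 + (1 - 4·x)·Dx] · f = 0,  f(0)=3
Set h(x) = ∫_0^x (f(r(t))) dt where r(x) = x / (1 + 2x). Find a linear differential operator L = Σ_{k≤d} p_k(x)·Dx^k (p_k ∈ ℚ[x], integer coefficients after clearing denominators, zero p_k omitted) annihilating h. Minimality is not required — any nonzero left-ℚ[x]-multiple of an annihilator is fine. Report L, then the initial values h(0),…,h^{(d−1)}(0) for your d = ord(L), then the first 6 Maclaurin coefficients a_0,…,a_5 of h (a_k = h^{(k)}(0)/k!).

f: a_k = 3, 12, 48, 192, 768, 3072, …
Change of var in L_f (x↦r) gives L₀.
Integrate: L := L₀·Dx.
L = 4·Dx + (-1 + 4·x^2)·Dx^2  (order 2).
h: a_k = 0, 3, 6, 8, 12, 96/5, …
ICs: h(0) = 0, h′(0) = 3.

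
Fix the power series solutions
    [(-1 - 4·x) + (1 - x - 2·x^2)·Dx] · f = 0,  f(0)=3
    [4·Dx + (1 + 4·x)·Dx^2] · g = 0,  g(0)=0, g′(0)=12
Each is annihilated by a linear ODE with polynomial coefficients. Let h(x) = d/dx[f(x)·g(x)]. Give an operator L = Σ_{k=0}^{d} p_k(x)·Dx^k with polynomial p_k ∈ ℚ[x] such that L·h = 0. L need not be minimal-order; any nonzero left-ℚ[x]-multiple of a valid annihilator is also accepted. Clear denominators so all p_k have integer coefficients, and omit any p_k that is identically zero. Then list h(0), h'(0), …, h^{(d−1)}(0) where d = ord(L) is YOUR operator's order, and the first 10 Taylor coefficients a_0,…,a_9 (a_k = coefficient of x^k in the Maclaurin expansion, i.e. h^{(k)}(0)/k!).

f: a_k = 3, 3, 9, 15, 33, 63, 129, 255, 513, 1023, …
g: a_k = 0, 12, -24, 64, -192, 3072/5, -2048, 49152/7, -24576, 262144/3, …
f·g: L₀ = L_f ⊗_s L_g, ord ≤ 1·2.
h₀' ⇒ L via d/dx closure of L₀.
L = (36 + 144·x + 288·x^2) + (-1 + 24·x + 168·x^2 + 224·x^3)·Dx + (-1 - 7·x - 6·x^2 + 32·x^3 + 32·x^4)·Dx^2  (order 2).
h: a_k = 36, -72, 684, -1680, 9396, -153144/5, 690156/5, -3596256/7, 74769228/35, -58435544/7, …
ICs: h(0) = 36, h′(0) = -72.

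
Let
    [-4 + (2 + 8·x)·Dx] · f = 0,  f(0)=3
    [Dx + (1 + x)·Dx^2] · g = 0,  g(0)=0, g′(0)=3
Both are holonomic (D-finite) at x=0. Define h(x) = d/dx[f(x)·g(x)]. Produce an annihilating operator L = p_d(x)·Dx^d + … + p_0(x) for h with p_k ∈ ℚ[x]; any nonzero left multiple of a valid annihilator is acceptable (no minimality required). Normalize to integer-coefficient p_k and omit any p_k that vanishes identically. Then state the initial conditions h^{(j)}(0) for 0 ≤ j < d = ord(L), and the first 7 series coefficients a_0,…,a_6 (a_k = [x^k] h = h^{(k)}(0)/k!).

f: a_k = 3, 6, -6, 12, -30, 84, -252, …
g: a_k = 0, 3, -3/2, 1, -3/4, 3/5, -1/2, …
Sym-product of L_f,L_g gives L₀ (≤ ord 2).
h₀' ⇒ L via d/dx closure of L₀.
L = (-4 + 40·x + 8·x^2) + (28 + 174·x + 264·x^2 + 64·x^3)·Dx + (5 + 47·x + 138·x^2 + 128·x^3 + 32·x^4)·Dx^2  (order 2).
h: a_k = 9, 27, -72, 195, -1167/2, 9468/5, -32421/5, …
ICs: h(0) = 9, h′(0) = 27.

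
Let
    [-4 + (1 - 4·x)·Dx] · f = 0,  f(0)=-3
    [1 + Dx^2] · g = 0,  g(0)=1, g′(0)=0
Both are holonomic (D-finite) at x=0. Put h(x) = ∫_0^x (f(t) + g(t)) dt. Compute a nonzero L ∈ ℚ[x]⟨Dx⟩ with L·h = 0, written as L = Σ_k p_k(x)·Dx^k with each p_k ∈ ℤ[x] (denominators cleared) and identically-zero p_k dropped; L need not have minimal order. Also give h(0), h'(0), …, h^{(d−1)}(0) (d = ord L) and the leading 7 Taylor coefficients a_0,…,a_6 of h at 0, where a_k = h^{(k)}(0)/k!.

f: a_k = -3, -12, -48, -192, -768, -3072, -12288, …
g: a_k = 1, 0, -1/2, 0, 1/24, 0, -1/720, …
L₀ := lclm(L_f,L_g); ord L₀ ≤ 1+2.
h=∫₀ˣh₀: take L = L₀·Dx.
L = (388 - 32·x + 64·x^2)·Dx + (-33 + 140·x - 48·x^2 + 64·x^3)·Dx^2 + (388 - 32·x + 64·x^2)·Dx^3 + (-33 + 140·x - 48·x^2 + 64·x^3)·Dx^4  (order 4).
h: a_k = 0, -2, -6, -97/6, -48, -18431/120, -512, …
ICs: h(0) = 0, h′(0) = -2, h′′(0) = -12, h′′′(0) = -97.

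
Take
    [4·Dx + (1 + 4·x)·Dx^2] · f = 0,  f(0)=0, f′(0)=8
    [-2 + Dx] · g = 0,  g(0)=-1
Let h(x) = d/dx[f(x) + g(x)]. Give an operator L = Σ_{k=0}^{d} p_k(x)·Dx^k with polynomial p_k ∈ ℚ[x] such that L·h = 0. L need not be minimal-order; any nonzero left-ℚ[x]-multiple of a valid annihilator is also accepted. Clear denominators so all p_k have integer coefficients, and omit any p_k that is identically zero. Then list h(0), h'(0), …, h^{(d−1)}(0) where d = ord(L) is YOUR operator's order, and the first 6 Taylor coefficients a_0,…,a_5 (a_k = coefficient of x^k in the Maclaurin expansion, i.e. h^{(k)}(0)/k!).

f: a_k = 0, 8, -16, 128/3, -128, 2048/5, …
g: a_k = -1, -2, -2, -4/3, -2/3, -4/15, …
Weyl lclm of L_f,L_g ⇒ L₀ (ord ≤ 3).
h=h₀': d/dx-closure on L₀ ⇒ L.
L = (-40 - 32·x) + (14 - 16·x - 32·x^2)·Dx + (3 + 16·x + 16·x^2)·Dx^2  (order 2).
h: a_k = 6, -36, 124, -1544/3, 6140/3, -122888/15, …
ICs: h(0) = 6, h′(0) = -36.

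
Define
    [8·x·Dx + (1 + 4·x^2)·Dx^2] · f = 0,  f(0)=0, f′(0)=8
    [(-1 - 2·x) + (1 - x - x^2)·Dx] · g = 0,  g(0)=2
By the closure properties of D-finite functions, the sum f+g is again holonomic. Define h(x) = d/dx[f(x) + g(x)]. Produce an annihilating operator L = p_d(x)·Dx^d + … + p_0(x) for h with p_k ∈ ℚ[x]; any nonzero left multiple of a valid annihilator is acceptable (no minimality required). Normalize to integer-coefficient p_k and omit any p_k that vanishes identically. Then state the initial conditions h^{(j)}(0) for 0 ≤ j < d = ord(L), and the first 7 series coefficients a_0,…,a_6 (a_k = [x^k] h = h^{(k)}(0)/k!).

L = (16 - 64·x - 400·x^2 - 576·x^3 - 696·x^4 - 96·x^6) + (-13 - 24·x - 22·x^2 - 204·x^3 - 548·x^4 - 488·x^5 - 48·x^6 - 96·x^7)·Dx + (2 + 5·x + 14·x^2 - 2·x^3 + 13·x^4 - 92·x^5 - 48·x^6 - 16·x^7 - 16·x^8)·Dx^2  (order 2).
h: a_k = 10, 8, -14, 40, 208, 156, -218, …
ICs: h(0) = 10, h′(0) = 8.

f: a_k = 0, 8, 0, -32/3, 0, 128/5, 0, …
g: a_k = 2, 2, 4, 6, 10, 16, 26, …
f+g: L₀ = lclm(L_f,L_g), ord ≤ 2+1.
h₀' ⇒ L via d/dx closure of L₀.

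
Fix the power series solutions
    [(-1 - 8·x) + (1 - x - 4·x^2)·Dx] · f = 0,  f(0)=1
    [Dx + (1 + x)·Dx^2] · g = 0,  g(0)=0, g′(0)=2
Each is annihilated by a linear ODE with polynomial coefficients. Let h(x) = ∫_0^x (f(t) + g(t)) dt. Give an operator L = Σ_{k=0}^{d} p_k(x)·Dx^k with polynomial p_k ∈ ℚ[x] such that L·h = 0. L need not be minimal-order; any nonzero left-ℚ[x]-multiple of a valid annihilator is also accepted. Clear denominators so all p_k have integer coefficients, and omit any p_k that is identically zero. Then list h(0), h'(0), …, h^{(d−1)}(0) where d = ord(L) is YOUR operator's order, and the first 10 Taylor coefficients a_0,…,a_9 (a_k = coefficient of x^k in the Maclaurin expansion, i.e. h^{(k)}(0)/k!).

f: a_k = 1, 1, 5, 9, 29, 65, 181, 441, 1165, 2929, …
g: a_k = 0, 2, -1, 2/3, -1/2, 2/5, -1/3, 2/7, -1/4, 2/9, …
Sum ⇒ L₀ = lclm(L_f,L_g) in ℚ(x)⟨Dx⟩.
∫: right-multiply L₀ by Dx.
L = (74 + 562·x + 1120·x^2 + 1728·x^3 + 768·x^4)·Dx^2 + (52 + 576·x + 1636·x^2 + 3264·x^3 + 3488·x^4 + 1280·x^5)·Dx^3 + (-11 - 41·x - 53·x^2 + 185·x^3 + 704·x^4 + 752·x^5 + 256·x^6)·Dx^4  (order 4).
h: a_k = 0, 1, 3/2, 4/3, 29/12, 57/10, 109/10, 542/21, 3089/56, 1553/12, …
ICs: h(0) = 0, h′(0) = 1, h′′(0) = 3, h′′′(0) = 8.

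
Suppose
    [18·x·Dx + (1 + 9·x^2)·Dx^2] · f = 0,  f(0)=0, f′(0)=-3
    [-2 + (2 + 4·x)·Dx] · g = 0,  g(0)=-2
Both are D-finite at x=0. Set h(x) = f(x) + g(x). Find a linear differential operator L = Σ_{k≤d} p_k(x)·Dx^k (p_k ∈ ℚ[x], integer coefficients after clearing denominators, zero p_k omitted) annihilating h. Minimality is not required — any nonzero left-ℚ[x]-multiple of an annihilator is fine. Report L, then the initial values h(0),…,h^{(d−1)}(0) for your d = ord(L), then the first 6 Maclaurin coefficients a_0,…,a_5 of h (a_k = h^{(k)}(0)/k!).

f: a_k = 0, -3, 0, 9, 0, -243/5, …
g: a_k = -2, -2, 1, -1, 5/4, -7/4, …
f+g: L₀ = lclm(L_f,L_g), ord ≤ 2+1.
L = (-36 - 180·x + 972·x^2 + 972·x^3)·Dx + (-42 - 144·x + 720·x^2 + 3888·x^3 + 3402·x^4)·Dx^2 + (-2 + 32·x + 108·x^2 + 396·x^3 + 1134·x^4 + 972·x^5)·Dx^3  (order 3).
h: a_k = -2, -5, 1, 8, 5/4, -1007/20, …
ICs: h(0) = -2, h′(0) = -5, h′′(0) = 2.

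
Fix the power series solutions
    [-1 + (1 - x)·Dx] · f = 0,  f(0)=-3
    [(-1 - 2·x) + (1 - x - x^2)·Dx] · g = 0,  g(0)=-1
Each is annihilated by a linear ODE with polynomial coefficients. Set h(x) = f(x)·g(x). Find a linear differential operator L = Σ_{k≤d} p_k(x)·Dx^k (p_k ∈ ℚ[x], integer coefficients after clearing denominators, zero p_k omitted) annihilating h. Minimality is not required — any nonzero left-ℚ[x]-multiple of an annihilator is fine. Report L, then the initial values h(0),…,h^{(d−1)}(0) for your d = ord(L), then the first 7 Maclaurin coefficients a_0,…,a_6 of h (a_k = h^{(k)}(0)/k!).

L = (-2 + 3·x^2) + (1 - 2·x + x^3)·Dx  (order 1).
h: a_k = 3, 6, 12, 21, 36, 60, 99, …
ICs: h(0) = 3.

f: a_k = -3, -3, -3, -3, -3, -3, -3, …
g: a_k = -1, -1, -2, -3, -5, -8, -13, …
Sym-product of L_f,L_g gives L₀ (≤ ord 1).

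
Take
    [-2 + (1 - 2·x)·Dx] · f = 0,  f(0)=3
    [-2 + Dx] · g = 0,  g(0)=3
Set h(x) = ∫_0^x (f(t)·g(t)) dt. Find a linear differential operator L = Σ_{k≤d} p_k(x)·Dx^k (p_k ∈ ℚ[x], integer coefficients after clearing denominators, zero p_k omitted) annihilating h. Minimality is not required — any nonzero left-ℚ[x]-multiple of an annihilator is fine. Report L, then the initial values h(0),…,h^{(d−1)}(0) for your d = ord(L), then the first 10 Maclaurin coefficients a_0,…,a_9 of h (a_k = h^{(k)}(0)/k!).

f: a_k = 3, 6, 12, 24, 48, 96, 192, 384, 768, 1536, …
g: a_k = 3, 6, 6, 4, 2, 4/5, 4/15, 8/105, 2/105, 4/945, …
h₀=f·g: eliminate ⇒ L₀, order ≤ 1·1.
Integrate: L := L₀·Dx.
L = (4 - 4·x)·Dx + (-1 + 2·x)·Dx^2  (order 2).
h: a_k = 0, 9, 18, 30, 48, 78, 652/5, 7828/35, 2740/7, 219202/315, …
ICs: h(0) = 0, h′(0) = 9.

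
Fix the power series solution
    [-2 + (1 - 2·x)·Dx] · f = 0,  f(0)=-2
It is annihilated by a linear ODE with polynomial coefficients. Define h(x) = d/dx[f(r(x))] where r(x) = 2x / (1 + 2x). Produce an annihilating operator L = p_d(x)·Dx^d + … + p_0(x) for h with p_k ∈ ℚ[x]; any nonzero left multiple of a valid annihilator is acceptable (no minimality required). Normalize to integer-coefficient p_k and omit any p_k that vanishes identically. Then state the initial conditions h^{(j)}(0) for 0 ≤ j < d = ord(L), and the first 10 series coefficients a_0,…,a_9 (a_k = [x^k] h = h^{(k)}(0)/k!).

f: a_k = -2, -4, -8, -16, -32, -64, -128, -256, -512, -1024, …
f∘r: x↦r, Dx↦Dx/r' in L_f ⇒ L₀.
h₀' ⇒ L via d/dx closure of L₀.
L = 4 + (-1 + 2·x)·Dx  (order 1).
h: a_k = -8, -32, -96, -256, -640, -1536, -3584, -8192, -18432, -40960, …
ICs: h(0) = -8.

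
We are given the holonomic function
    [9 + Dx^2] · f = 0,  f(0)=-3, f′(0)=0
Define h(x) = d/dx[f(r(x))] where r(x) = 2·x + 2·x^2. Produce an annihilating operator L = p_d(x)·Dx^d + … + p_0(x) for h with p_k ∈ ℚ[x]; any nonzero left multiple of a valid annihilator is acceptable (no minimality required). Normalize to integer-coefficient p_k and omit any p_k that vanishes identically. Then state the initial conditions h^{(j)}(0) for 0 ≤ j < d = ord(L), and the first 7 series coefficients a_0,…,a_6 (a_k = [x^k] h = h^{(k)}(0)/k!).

L = (48 + 288·x + 864·x^2 + 1152·x^3 + 576·x^4) + (-6 - 12·x)·Dx + (1 + 4·x + 4·x^2)·Dx^2  (order 2).
h: a_k = 0, 108, 324, -432, -3240, -23328/5, 18144/5, …
ICs: h(0) = 0, h′(0) = 108.

f: a_k = -3, 0, 27/2, 0, -81/8, 0, 243/80, …
f∘r: x↦r, Dx↦Dx/r' in L_f ⇒ L₀.
h=h₀': d/dx-closure on L₀ ⇒ L.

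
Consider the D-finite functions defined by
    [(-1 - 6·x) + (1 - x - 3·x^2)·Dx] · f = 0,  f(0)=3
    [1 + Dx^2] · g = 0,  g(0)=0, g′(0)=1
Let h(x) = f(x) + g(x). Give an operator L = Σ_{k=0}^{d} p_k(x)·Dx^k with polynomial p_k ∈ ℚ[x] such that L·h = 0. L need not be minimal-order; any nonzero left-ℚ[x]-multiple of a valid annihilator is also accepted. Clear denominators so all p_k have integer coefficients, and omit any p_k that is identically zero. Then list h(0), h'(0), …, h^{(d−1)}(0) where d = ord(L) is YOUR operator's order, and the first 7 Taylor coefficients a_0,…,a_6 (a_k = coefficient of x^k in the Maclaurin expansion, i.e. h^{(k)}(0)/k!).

L = (43 + 292·x + 307·x^2 + 624·x^3 + 45·x^4 + 54·x^5) + (-9 - 7·x - 6·x^2 + 91·x^3 + 144·x^4 + 27·x^5 + 27·x^6)·Dx + (43 + 292·x + 307·x^2 + 624·x^3 + 45·x^4 + 54·x^5)·Dx^2 + (-9 - 7·x - 6·x^2 + 91·x^3 + 144·x^4 + 27·x^5 + 27·x^6)·Dx^3  (order 3).
h: a_k = 3, 4, 12, 125/6, 57, 14401/120, 291, …
ICs: h(0) = 3, h′(0) = 4, h′′(0) = 24.

f: a_k = 3, 3, 12, 21, 57, 120, 291, …
g: a_k = 0, 1, 0, -1/6, 0, 1/120, 0, …
Sum ⇒ L₀ = lclm(L_f,L_g) in ℚ(x)⟨Dx⟩.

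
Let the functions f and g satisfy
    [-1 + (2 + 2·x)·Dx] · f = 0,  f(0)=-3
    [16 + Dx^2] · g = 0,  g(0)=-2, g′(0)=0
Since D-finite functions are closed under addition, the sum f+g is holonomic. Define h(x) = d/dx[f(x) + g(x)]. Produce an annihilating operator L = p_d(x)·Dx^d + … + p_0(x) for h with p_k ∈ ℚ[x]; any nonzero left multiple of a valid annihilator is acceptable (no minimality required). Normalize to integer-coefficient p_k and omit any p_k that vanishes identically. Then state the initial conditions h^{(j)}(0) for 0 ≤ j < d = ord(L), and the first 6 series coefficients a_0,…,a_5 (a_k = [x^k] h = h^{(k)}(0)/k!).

L = (-1264 - 2048·x - 1024·x^2) + (-2144 - 6240·x - 6144·x^2 - 2048·x^3)·Dx + (-79 - 128·x - 64·x^2)·Dx^2 + (-134 - 390·x - 384·x^2 - 128·x^3)·Dx^3  (order 3).
h: a_k = -3/2, 131/4, -9/16, -8147/96, -105/256, 527123/7680, …
ICs: h(0) = -3/2, h′(0) = 131/4, h′′(0) = -9/8.

f: a_k = -3, -3/2, 3/8, -3/16, 15/128, -21/256, …
g: a_k = -2, 0, 16, 0, -64/3, 0, …
L₀ := lclm(L_f,L_g); ord L₀ ≤ 1+2.
Differentiate: ansatz ord ≤ ord L₀ ⇒ L.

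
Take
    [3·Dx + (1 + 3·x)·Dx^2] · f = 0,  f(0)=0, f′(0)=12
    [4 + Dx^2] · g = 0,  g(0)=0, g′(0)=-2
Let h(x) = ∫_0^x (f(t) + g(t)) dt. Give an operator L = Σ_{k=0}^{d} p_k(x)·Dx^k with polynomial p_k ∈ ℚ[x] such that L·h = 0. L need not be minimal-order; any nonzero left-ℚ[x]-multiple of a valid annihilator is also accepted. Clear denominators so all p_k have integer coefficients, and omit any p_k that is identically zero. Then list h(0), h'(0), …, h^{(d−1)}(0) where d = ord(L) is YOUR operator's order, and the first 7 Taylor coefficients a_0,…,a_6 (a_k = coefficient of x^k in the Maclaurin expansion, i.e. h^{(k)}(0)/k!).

f: a_k = 0, 12, -18, 36, -81, 972/5, -486, …
g: a_k = 0, -2, 0, 4/3, 0, -4/15, 0, …
f+g: L₀ = lclm(L_f,L_g), ord ≤ 2+2.
h=∫h₀ ⇒ L = L₀·Dx.
L = (348 + 144·x + 216·x^2)·Dx^2 + (44 + 180·x + 216·x^2 + 216·x^3)·Dx^3 + (87 + 36·x + 54·x^2)·Dx^4 + (11 + 45·x + 54·x^2 + 54·x^3)·Dx^5  (order 5).
h: a_k = 0, 0, 5, -6, 28/3, -81/5, 1456/45, …
ICs: h(0) = 0, h′(0) = 0, h′′(0) = 10, h′′′(0) = -36, h′′′′(0) = 224.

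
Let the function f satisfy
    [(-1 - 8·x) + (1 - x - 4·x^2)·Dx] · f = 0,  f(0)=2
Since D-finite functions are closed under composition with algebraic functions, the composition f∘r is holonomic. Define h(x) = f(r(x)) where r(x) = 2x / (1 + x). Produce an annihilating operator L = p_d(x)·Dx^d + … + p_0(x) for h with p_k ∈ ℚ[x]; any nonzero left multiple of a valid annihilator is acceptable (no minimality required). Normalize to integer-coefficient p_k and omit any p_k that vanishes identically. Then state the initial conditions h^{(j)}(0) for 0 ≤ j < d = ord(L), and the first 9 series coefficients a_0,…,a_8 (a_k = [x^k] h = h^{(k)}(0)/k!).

f: a_k = 2, 2, 10, 18, 58, 130, 362, 882, 2330, …
L₀ from L_f via x↦r, Dx↦r'^{-1}Dx.
L = (2 + 34·x) + (-1 - x + 17·x^2 + 17·x^3)·Dx  (order 1).
h: a_k = 2, 4, 36, 68, 612, 1156, 10404, 19652, 176868, …
ICs: h(0) = 2.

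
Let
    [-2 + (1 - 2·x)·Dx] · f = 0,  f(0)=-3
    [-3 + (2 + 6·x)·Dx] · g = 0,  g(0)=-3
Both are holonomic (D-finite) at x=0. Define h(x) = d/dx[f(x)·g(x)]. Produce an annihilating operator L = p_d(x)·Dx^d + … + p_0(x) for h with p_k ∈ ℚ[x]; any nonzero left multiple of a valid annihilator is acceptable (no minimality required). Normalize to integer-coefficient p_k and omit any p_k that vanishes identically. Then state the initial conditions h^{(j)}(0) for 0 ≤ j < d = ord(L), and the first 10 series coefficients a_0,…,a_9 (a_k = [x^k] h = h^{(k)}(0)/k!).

f: a_k = -3, -6, -12, -24, -48, -96, -192, -384, -768, -1536, …
g: a_k = -3, -9/2, 27/8, -81/16, 1215/128, -5103/256, 45927/1024, -216513/2048, 8444007/32768, -42220035/65536, …
Sym-product of L_f,L_g gives L₀ (≤ ord 1).
Derive L from L₀ (diff closure).
L = (47 + 252·x + 108·x^2) + (-14 - 26·x + 72·x^2 + 72·x^3)·Dx  (order 1).
h: a_k = 63/2, 423/4, 5805/16, 27315/32, 622845/256, 2576313/512, 28592361/2048, 105375915/4096, 4933473885/65536, 15466885245/131072, …
ICs: h(0) = 63/2.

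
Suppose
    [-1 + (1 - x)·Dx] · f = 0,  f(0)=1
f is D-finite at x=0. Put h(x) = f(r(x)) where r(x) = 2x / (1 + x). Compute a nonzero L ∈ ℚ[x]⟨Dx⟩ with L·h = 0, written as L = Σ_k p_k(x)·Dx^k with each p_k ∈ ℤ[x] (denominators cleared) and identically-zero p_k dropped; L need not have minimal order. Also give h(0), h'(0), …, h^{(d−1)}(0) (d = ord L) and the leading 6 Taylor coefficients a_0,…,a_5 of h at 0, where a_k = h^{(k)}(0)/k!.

L = 2 + (-1 + x^2)·Dx  (order 1).
h: a_k = 1, 2, 2, 2, 2, 2, …
ICs: h(0) = 1.

f: a_k = 1, 1, 1, 1, 1, 1, …
Change of var in L_f (x↦r) gives L₀.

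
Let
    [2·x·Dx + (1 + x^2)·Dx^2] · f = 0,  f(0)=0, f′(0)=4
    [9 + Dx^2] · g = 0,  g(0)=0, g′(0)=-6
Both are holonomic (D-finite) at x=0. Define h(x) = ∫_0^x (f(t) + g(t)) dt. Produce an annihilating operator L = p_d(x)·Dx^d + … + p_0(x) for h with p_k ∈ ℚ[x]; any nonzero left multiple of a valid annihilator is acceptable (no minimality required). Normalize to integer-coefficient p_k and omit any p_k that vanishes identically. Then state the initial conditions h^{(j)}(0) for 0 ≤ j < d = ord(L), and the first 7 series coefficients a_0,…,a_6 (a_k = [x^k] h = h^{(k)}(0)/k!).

L = (-54·x + 540·x^3 + 162·x^5)·Dx^2 + (63 + 279·x^2 + 297·x^4 + 81·x^6)·Dx^3 + (-6·x + 60·x^3 + 18·x^5)·Dx^4 + (7 + 31·x^2 + 33·x^4 + 9·x^6)·Dx^5  (order 5).
h: a_k = 0, 0, -1, 0, 23/12, 0, -13/24, …
ICs: h(0) = 0, h′(0) = 0, h′′(0) = -2, h′′′(0) = 0, h′′′′(0) = 46.

f: a_k = 0, 4, 0, -4/3, 0, 4/5, 0, …
g: a_k = 0, -6, 0, 9, 0, -81/20, 0, …
Sum ⇒ L₀ = lclm(L_f,L_g) in ℚ(x)⟨Dx⟩.
Integrate: L := L₀·Dx.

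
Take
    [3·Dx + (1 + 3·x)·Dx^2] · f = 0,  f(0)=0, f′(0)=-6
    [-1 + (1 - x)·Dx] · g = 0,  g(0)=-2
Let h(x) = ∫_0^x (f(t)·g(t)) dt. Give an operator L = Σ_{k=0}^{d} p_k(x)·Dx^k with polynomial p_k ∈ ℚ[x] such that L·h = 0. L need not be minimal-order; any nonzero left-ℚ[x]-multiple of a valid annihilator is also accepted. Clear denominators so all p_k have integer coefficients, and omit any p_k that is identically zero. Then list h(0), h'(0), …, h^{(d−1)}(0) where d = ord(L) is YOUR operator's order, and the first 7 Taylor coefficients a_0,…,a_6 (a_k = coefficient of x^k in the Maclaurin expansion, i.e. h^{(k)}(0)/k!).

L = 3·Dx + (-1 + 9·x)·Dx^2 + (-1 - 2·x + 3·x^2)·Dx^3  (order 3).
h: a_k = 0, 0, 6, -2, 15/2, -51/5, 239/10, …
ICs: h(0) = 0, h′(0) = 0, h′′(0) = 12.

f: a_k = 0, -6, 9, -18, 81/2, -486/5, 243, …
g: a_k = -2, -2, -2, -2, -2, -2, -2, …
h₀=f·g: eliminate ⇒ L₀, order ≤ 2·1.
∫: right-multiply L₀ by Dx.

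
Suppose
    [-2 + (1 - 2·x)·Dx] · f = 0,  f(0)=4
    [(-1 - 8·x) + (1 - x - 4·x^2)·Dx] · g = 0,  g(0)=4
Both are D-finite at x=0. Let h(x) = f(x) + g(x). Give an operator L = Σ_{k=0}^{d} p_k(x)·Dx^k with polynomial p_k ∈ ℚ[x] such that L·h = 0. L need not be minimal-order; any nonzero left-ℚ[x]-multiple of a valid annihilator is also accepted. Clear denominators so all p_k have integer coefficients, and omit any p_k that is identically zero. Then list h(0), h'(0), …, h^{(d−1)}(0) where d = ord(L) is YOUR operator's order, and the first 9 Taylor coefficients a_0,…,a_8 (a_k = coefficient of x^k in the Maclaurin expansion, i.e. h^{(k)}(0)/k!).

f: a_k = 4, 8, 16, 32, 64, 128, 256, 512, 1024, …
g: a_k = 4, 4, 20, 36, 116, 260, 724, 1764, 4660, …
Weyl lclm of L_f,L_g ⇒ L₀ (ord ≤ 2).
L = (12 - 48·x + 192·x^2 - 128·x^3) + (-2 - 96·x^2 + 352·x^3 - 256·x^4)·Dx + (-1 + 11·x - 30·x^2 + 80·x^4 - 64·x^5)·Dx^2  (order 2).
h: a_k = 8, 12, 36, 68, 180, 388, 980, 2276, 5684, …
ICs: h(0) = 8, h′(0) = 12.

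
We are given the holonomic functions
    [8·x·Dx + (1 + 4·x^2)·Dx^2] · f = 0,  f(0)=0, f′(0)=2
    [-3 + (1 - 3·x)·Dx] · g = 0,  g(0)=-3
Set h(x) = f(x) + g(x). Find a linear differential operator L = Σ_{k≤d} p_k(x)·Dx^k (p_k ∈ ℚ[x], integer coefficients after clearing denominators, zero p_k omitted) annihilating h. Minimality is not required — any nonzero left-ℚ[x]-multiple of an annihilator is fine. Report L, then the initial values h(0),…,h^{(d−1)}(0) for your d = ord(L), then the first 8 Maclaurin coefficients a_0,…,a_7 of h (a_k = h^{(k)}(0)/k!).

f: a_k = 0, 2, 0, -8/3, 0, 32/5, 0, -128/7, …
g: a_k = -3, -9, -27, -81, -243, -729, -2187, -6561, …
Weyl lclm of L_f,L_g ⇒ L₀ (ord ≤ 3).
L = (24 - 288·x - 288·x^2)·Dx + (-31 + 24·x - 204·x^2 - 288·x^3)·Dx^2 + (3 - 5·x - 20·x^3 - 48·x^4)·Dx^3  (order 3).
h: a_k = -3, -7, -27, -251/3, -243, -3613/5, -2187, -46055/7, …
ICs: h(0) = -3, h′(0) = -7, h′′(0) = -54.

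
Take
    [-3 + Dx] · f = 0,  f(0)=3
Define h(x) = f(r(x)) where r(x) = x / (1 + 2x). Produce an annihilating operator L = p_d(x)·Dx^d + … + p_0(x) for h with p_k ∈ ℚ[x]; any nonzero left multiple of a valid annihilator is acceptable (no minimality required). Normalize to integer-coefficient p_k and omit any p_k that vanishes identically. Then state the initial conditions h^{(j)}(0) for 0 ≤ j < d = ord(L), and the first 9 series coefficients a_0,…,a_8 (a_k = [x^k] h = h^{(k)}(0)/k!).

L = -3 + (1 + 4·x + 4·x^2)·Dx  (order 1).
h: a_k = 3, 9, -9/2, -9/2, 153/8, -1557/40, 4743/80, -37323/560, 136251/4480, …
ICs: h(0) = 3.

f: a_k = 3, 9, 27/2, 27/2, 81/8, 243/40, 243/80, 729/560, 2187/4480, …
Change of var in L_f (x↦r) gives L₀.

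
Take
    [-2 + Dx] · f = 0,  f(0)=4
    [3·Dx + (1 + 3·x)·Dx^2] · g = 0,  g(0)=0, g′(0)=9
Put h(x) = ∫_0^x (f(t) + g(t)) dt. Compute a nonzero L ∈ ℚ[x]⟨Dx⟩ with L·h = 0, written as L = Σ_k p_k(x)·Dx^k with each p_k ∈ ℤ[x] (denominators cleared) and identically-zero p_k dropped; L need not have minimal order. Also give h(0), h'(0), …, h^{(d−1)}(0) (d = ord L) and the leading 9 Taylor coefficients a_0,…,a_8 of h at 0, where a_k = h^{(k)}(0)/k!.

f: a_k = 4, 8, 8, 16/3, 8/3, 16/15, 16/45, 32/315, 8/315, …
g: a_k = 0, 9, -27/2, 27, -243/4, 729/5, -729/2, 6561/7, -19683/8, …
h₀=f+g: left-lcm gives L₀, ord ≤ 3.
∫: right-multiply L₀ by Dx.
L = (-48 - 36·x)·Dx^2 + (14 - 24·x - 36·x^2)·Dx^3 + (5 + 21·x + 18·x^2)·Dx^4  (order 4).
h: a_k = 0, 4, 17/2, -11/6, 97/12, -697/60, 2203/90, -32773/630, 295277/2520, …
ICs: h(0) = 0, h′(0) = 4, h′′(0) = 17, h′′′(0) = -11.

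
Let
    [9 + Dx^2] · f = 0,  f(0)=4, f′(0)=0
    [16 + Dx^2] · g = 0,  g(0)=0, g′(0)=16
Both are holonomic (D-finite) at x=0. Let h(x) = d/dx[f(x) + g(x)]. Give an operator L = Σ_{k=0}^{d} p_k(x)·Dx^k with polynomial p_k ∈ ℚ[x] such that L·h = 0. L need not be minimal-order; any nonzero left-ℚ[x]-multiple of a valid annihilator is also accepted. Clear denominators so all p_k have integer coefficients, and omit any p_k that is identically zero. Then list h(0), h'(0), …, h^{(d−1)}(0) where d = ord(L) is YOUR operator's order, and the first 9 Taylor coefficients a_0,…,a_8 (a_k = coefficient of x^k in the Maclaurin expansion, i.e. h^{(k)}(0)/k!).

L = 144 + 25·Dx^2 + Dx^4  (order 4).
h: a_k = 16, -36, -128, 54, 512/3, -243/10, -4096/45, 729/140, 8192/315, …
ICs: h(0) = 16, h′(0) = -36, h′′(0) = -256, h′′′(0) = 324.

f: a_k = 4, 0, -18, 0, 27/2, 0, -81/20, 0, 729/1120, …
g: a_k = 0, 16, 0, -128/3, 0, 512/15, 0, -4096/315, 0, …
Sum ⇒ L₀ = lclm(L_f,L_g) in ℚ(x)⟨Dx⟩.
h₀' ⇒ L via d/dx closure of L₀.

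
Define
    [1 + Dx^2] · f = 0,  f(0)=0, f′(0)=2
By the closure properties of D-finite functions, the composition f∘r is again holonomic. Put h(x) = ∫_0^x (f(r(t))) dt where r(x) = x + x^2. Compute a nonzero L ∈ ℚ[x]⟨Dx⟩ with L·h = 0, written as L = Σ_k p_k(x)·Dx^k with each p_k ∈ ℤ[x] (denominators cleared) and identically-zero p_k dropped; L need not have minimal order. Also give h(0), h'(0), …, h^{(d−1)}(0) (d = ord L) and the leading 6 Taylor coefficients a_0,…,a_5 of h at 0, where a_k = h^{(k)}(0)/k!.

L = (1 + 6·x + 12·x^2 + 8·x^3)·Dx - 2·Dx^2 + (1 + 2·x)·Dx^3  (order 3).
h: a_k = 0, 0, 1, 2/3, -1/12, -1/5, …
ICs: h(0) = 0, h′(0) = 0, h′′(0) = 2.

f: a_k = 0, 2, 0, -1/3, 0, 1/60, …
Substitute x→r, Dx→(1/r')Dx; clear ⇒ L₀.
∫: right-multiply L₀ by Dx.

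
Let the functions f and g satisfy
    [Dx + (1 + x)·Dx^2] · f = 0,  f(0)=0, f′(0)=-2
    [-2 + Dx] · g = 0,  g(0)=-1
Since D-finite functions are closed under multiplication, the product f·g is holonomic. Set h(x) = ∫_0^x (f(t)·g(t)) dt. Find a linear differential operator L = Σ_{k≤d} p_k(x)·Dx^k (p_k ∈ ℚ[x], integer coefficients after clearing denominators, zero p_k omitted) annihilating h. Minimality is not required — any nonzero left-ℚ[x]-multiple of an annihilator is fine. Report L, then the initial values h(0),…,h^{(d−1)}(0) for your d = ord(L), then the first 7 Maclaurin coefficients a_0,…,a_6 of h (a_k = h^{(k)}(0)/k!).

f: a_k = 0, -2, 1, -2/3, 1/2, -2/5, 1/3, …
g: a_k = -1, -2, -2, -4/3, -2/3, -4/15, -4/45, …
f·g: L₀ = L_f ⊗_s L_g, ord ≤ 2·1.
h=∫h₀ ⇒ L = L₀·Dx.
L = (2 + 4·x)·Dx + (-3 - 4·x)·Dx^2 + (1 + x)·Dx^3  (order 3).
h: a_k = 0, 0, 1, 1, 2/3, 3/10, 11/90, …
ICs: h(0) = 0, h′(0) = 0, h′′(0) = 2.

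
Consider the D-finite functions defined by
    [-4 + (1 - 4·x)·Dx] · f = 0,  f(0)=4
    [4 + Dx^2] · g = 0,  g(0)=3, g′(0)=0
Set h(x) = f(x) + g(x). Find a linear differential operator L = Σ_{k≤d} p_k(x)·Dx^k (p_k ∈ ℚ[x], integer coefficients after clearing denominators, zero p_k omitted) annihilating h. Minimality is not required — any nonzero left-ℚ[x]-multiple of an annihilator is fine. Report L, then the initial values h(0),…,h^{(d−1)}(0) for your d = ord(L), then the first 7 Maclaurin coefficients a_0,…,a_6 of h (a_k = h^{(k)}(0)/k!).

L = (400 - 128·x + 256·x^2) + (-36 + 176·x - 192·x^2 + 256·x^3)·Dx + (100 - 32·x + 64·x^2)·Dx^2 + (-9 + 44·x - 48·x^2 + 64·x^3)·Dx^3  (order 3).
h: a_k = 7, 16, 58, 256, 1026, 4096, 245756/15, …
ICs: h(0) = 7, h′(0) = 16, h′′(0) = 116.

f: a_k = 4, 16, 64, 256, 1024, 4096, 16384, …
g: a_k = 3, 0, -6, 0, 2, 0, -4/15, …
Weyl lclm of L_f,L_g ⇒ L₀ (ord ≤ 3).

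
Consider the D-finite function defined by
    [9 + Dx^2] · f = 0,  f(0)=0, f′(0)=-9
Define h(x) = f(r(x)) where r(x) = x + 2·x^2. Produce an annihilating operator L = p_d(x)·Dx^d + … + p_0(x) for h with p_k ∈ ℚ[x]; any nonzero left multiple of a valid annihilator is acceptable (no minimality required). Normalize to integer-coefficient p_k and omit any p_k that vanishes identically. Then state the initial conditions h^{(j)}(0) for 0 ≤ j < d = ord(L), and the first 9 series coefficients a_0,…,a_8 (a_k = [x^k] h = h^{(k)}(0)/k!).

L = (9 + 108·x + 432·x^2 + 576·x^3) - 4·Dx + (1 + 4·x)·Dx^2  (order 2).
h: a_k = 0, -9, -18, 27/2, 81, 6237/40, 189/4, -135351/560, -18711/40, …
ICs: h(0) = 0, h′(0) = -9.

f: a_k = 0, -9, 0, 27/2, 0, -243/40, 0, 729/560, 0, …
h₀=f(r): pull back L_f along r ⇒ L₀.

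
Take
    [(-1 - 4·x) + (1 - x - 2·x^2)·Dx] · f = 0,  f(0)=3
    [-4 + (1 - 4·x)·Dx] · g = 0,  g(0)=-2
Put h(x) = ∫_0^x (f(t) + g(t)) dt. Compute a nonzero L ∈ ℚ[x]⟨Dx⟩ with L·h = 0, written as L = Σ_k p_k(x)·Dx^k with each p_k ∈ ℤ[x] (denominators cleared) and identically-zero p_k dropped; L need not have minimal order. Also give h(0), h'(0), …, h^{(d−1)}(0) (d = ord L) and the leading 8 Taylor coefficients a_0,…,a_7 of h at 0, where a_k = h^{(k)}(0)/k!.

L = (-8 - 144·x + 96·x^2 - 128·x^3)·Dx + (26 - 28·x - 120·x^2 + 128·x^3 - 256·x^4)·Dx^2 + (-3 + 19·x - 34·x^2 + 24·x^3 + 16·x^4 - 64·x^5)·Dx^3  (order 3).
h: a_k = 0, 1, -5/2, -23/3, -113/4, -479/5, -1985/6, -8063/7, …
ICs: h(0) = 0, h′(0) = 1, h′′(0) = -5.

f: a_k = 3, 3, 9, 15, 33, 63, 129, 255, …
g: a_k = -2, -8, -32, -128, -512, -2048, -8192, -32768, …
f+g: L₀ = lclm(L_f,L_g), ord ≤ 1+1.
h=∫h₀ ⇒ L = L₀·Dx.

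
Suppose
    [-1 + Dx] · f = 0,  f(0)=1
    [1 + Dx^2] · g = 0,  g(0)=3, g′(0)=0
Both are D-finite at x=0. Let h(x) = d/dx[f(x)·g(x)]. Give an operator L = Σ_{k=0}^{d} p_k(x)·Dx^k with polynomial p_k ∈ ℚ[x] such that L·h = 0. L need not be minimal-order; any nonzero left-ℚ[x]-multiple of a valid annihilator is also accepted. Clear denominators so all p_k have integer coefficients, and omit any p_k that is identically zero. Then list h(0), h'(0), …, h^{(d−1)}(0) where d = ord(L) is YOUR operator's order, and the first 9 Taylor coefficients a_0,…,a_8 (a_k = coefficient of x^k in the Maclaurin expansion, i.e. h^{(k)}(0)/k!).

f: a_k = 1, 1, 1/2, 1/6, 1/24, 1/120, 1/720, 1/5040, 1/40320, …
g: a_k = 3, 0, -3/2, 0, 1/8, 0, -1/240, 0, 1/13440, …
h₀=f·g: eliminate ⇒ L₀, order ≤ 1·2.
h=h₀': d/dx-closure on L₀ ⇒ L.
L = 2 - 2·Dx + Dx^2  (order 2).
h: a_k = 3, 0, -3, -2, -1/2, 0, 1/30, 1/105, 1/840, …
ICs: h(0) = 3, h′(0) = 0.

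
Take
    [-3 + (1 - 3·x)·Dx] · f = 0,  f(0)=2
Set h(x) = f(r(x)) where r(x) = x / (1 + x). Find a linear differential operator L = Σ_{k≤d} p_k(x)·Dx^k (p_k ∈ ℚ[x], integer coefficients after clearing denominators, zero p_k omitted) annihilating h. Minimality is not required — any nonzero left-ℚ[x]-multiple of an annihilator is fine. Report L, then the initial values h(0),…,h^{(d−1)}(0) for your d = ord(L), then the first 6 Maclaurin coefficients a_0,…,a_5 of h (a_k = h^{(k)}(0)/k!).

L = 3 + (-1 + x + 2·x^2)·Dx  (order 1).
h: a_k = 2, 6, 12, 24, 48, 96, …
ICs: h(0) = 2.

f: a_k = 2, 6, 18, 54, 162, 486, …
f∘r: x↦r, Dx↦Dx/r' in L_f ⇒ L₀.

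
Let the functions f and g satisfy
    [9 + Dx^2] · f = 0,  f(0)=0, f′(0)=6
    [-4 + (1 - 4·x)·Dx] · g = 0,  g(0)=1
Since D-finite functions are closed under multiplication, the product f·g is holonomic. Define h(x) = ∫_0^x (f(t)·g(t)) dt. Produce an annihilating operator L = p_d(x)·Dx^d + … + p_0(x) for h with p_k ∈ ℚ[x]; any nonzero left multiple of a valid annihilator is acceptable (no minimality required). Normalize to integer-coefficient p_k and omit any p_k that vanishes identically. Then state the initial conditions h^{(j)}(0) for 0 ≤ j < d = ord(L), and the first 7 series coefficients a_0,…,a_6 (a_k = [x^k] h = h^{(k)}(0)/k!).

L = (-9 + 36·x)·Dx + 8·Dx^2 + (-1 + 4·x)·Dx^3  (order 3).
h: a_k = 0, 0, 3, 8, 87/4, 348/5, 9307/40, …
ICs: h(0) = 0, h′(0) = 0, h′′(0) = 6.

f: a_k = 0, 6, 0, -9, 0, 81/20, 0, …
g: a_k = 1, 4, 16, 64, 256, 1024, 4096, …
L₀ := L_f ⊗_s L_g (sym. prod.), ord ≤ 2.
Integrate: L := L₀·Dx.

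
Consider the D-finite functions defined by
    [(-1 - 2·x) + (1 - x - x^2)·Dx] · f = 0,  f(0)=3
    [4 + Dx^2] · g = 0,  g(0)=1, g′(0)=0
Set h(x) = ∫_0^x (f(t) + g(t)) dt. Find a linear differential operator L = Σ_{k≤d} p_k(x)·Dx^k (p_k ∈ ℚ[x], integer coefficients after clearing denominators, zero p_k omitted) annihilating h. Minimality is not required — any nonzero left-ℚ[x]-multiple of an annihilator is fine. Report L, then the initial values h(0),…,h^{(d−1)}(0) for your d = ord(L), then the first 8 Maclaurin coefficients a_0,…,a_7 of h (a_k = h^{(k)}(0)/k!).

f: a_k = 3, 3, 6, 9, 15, 24, 39, 63, …
g: a_k = 1, 0, -2, 0, 2/3, 0, -4/45, 0, …
Weyl lclm of L_f,L_g ⇒ L₀ (ord ≤ 3).
∫: right-multiply L₀ by Dx.
L = (44 + 96·x + 32·x^2 + 48·x^3 + 40·x^4 + 16·x^5)·Dx + (-16 + 20·x + 8·x^2 - 16·x^3 + 12·x^4 + 24·x^5 + 8·x^6)·Dx^2 + (11 + 24·x + 8·x^2 + 12·x^3 + 10·x^4 + 4·x^5)·Dx^3 + (-4 + 5·x + 2·x^2 - 4·x^3 + 3·x^4 + 6·x^5 + 2·x^6)·Dx^4  (order 4).
h: a_k = 0, 4, 3/2, 4/3, 9/4, 47/15, 4, 1751/315, …
ICs: h(0) = 0, h′(0) = 4, h′′(0) = 3, h′′′(0) = 8.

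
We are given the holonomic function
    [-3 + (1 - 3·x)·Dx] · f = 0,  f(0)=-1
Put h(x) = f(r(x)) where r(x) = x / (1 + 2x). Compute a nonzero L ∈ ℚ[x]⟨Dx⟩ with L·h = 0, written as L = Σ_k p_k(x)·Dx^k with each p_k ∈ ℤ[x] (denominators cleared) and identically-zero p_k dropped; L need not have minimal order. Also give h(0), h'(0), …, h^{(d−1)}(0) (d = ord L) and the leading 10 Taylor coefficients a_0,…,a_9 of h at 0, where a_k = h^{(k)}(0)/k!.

L = 3 + (-1 - x + 2·x^2)·Dx  (order 1).
h: a_k = -1, -3, -3, -3, -3, -3, -3, -3, -3, -3, …
ICs: h(0) = -1.

f: a_k = -1, -3, -9, -27, -81, -243, -729, -2187, -6561, -19683, …
Change of var in L_f (x↦r) gives L₀.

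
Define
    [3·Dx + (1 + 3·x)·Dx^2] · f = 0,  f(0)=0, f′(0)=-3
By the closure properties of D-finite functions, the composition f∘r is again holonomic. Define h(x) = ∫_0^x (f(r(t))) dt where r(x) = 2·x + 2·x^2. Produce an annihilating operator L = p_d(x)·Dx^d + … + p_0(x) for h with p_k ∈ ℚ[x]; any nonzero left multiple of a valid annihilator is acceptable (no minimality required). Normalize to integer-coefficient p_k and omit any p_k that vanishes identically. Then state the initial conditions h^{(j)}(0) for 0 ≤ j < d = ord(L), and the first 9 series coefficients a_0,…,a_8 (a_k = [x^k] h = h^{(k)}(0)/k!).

L = (4 + 12·x + 12·x^2)·Dx^2 + (1 + 8·x + 18·x^2 + 12·x^3)·Dx^3  (order 3).
h: a_k = 0, 0, -3, 4, -9, 126/5, -396/5, 1872/7, -6642/7, …
ICs: h(0) = 0, h′(0) = 0, h′′(0) = -6.

f: a_k = 0, -3, 9/2, -9, 81/4, -243/5, 243/2, -2187/7, 6561/8, …
f∘r: x↦r, Dx↦Dx/r' in L_f ⇒ L₀.
∫: right-multiply L₀ by Dx.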